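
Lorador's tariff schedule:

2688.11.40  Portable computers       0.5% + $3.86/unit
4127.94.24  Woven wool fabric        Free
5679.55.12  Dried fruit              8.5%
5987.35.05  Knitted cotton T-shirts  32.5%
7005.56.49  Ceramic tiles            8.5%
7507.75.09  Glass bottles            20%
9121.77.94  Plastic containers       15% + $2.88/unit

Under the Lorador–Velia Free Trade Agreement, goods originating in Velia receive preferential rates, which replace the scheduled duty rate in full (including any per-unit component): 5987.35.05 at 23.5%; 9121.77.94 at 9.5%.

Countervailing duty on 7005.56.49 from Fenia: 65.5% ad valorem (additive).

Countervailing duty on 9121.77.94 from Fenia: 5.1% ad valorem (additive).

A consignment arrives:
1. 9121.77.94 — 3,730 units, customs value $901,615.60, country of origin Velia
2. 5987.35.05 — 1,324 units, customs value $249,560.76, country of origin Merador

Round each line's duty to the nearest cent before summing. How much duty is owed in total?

Line 1 (9121.77.94, Velia, 3,730 units, $901,615.60):
Base rate for 9121.77.94 is 15% + $2.88/unit.
Origin Velia qualifies under the Lorador–Velia agreement and 9121.77.94 is covered: preferential rate 9.5% applies instead.
The additional-duty order on 9121.77.94 targets Fenia, not Velia; it does not apply.
Duty = $901,615.60 × 9.5% = $85,653.48.
Line 2 (5987.35.05, Merador, 1,324 units, $249,560.76):
Base rate for 5987.35.05 is 32.5%.
5987.35.05 has an FTA preferential rate, but origin Merador is not Velia; base rate stands.
Duty = $249,560.76 × 32.5% = $81,107.25.
Total = $85,653.48 + $81,107.25 = $166,760.73.

$166,760.73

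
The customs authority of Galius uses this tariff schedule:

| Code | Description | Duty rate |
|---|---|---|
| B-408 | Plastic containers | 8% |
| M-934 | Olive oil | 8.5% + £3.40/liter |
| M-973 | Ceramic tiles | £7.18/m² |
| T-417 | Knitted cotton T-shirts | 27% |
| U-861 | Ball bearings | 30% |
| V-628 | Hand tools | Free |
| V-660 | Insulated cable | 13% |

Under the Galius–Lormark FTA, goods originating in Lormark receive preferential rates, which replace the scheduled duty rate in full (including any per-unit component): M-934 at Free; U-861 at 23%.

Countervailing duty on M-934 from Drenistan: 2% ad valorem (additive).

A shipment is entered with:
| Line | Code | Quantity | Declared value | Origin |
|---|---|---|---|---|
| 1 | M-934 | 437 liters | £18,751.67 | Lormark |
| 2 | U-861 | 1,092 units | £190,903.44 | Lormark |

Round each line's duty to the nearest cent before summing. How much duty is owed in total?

£43,907.79

Line 1 (M-934, Lormark, 437 liters, £18,751.67):
Base rate for M-934 is 8.5% + £3.40/liter.
Origin Lormark qualifies under the Galius–Lormark agreement and M-934 is covered: preferential rate Free applies instead.
The additional-duty order on M-934 targets Drenistan, not Lormark; it does not apply.
Duty = £18,751.67 × 0% = £0.00.
Line 2 (U-861, Lormark, 1,092 units, £190,903.44):
Base rate for U-861 is 30%.
Origin Lormark qualifies under the Galius–Lormark agreement and U-861 is covered: preferential rate 23% applies instead.
Duty = £190,903.44 × 23% = £43,907.79.
Total = £0.00 + £43,907.79 = £43,907.79.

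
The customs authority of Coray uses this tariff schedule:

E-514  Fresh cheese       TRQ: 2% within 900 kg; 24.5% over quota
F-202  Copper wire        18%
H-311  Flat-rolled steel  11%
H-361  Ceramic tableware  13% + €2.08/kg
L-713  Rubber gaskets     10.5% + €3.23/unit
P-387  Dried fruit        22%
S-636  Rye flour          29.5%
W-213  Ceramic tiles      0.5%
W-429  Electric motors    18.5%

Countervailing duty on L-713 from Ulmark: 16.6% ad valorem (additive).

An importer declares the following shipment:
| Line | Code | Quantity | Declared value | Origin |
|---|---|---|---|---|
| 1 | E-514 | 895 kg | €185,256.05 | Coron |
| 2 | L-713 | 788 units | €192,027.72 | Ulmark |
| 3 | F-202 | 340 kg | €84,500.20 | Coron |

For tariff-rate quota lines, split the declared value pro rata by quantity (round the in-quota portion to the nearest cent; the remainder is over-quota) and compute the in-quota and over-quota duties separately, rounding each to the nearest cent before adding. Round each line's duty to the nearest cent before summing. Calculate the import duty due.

Line 1 (E-514, Coron, 895 kg, €185,256.05):
Code E-514 is under a tariff-rate quota (threshold 900 kg). Quantity 895 kg is within the quota, so the in-quota rate 2% applies to the full value.
Duty = €185,256.05 × 2% = €3,705.12.
Line 2 (L-713, Ulmark, 788 units, €192,027.72):
Base rate for L-713 is 10.5% + €3.23/unit.
Additional duty on L-713 from Ulmark: +16.6%. Applied ad valorem rate: 10.5% + 16.6% = 27.1%.
Duty = €192,027.72 × 27.1% + 788 × €3.23 = €54,584.75.
Line 3 (F-202, Coron, 340 kg, €84,500.20):
Base rate for F-202 is 18%.
Duty = €84,500.20 × 18% = €15,210.04.
Total = €3,705.12 + €54,584.75 + €15,210.04 = €73,499.91.

€73,499.91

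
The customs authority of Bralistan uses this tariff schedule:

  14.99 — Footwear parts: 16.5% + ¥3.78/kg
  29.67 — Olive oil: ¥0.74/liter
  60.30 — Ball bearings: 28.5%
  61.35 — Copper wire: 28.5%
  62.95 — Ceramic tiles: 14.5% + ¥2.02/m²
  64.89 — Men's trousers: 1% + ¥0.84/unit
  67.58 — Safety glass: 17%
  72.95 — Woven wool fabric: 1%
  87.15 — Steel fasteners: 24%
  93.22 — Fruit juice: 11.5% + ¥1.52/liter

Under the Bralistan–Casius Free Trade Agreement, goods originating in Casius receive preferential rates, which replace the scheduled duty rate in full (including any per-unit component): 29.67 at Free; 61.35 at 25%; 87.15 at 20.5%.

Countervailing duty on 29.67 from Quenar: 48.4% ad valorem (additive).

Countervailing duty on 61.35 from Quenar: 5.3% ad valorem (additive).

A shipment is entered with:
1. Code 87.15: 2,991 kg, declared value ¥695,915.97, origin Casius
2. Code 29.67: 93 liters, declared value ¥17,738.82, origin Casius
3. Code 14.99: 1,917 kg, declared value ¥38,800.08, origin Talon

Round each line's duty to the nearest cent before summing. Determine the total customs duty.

Line 1 (87.15, Casius, 2,991 kg, ¥695,915.97):
Base rate for 87.15 is 24%.
Origin Casius qualifies under the Bralistan–Casius agreement and 87.15 is covered: preferential rate 20.5% applies instead.
Duty = ¥695,915.97 × 20.5% = ¥142,662.77.
Line 2 (29.67, Casius, 93 liters, ¥17,738.82):
Base rate for 29.67 is ¥0.74/liter.
Origin Casius qualifies under the Bralistan–Casius agreement and 29.67 is covered: preferential rate Free applies instead.
The additional-duty order on 29.67 targets Quenar, not Casius; it does not apply.
Duty = ¥17,738.82 × 0% = ¥0.00.
Line 3 (14.99, Talon, 1,917 kg, ¥38,800.08):
Base rate for 14.99 is 16.5% + ¥3.78/kg.
Duty = ¥38,800.08 × 16.5% + 1,917 × ¥3.78 = ¥13,648.27.
Total = ¥142,662.77 + ¥0.00 + ¥13,648.27 = ¥156,311.04.

¥156,311.04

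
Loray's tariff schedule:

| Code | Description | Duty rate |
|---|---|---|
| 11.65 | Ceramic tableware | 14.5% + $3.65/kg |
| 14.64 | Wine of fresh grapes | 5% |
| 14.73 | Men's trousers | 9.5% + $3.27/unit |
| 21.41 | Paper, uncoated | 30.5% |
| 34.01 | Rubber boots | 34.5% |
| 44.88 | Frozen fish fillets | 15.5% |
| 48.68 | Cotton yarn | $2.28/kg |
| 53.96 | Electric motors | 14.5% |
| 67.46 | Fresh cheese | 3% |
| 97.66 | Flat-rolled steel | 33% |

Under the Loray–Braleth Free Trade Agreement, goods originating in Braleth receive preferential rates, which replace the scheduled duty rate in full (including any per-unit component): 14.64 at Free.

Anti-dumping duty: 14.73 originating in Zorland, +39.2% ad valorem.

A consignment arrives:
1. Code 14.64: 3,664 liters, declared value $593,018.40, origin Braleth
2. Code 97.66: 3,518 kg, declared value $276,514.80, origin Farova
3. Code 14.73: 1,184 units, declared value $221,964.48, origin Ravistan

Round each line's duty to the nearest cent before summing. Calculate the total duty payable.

Line 1 (14.64, Braleth, 3,664 liters, $593,018.40):
Base rate for 14.64 is 5%.
Origin Braleth qualifies under the Loray–Braleth agreement and 14.64 is covered: preferential rate Free applies instead.
Duty = $593,018.40 × 0% = $0.00.
Line 2 (97.66, Farova, 3,518 kg, $276,514.80):
Base rate for 97.66 is 33%.
Duty = $276,514.80 × 33% = $91,249.88.
Line 3 (14.73, Ravistan, 1,184 units, $221,964.48):
Base rate for 14.73 is 9.5% + $3.27/unit.
The additional-duty order on 14.73 targets Zorland, not Ravistan; it does not apply.
Duty = $221,964.48 × 9.5% + 1,184 × $3.27 = $24,958.31.
Total = $0.00 + $91,249.88 + $24,958.31 = $116,208.19.

$116,208.19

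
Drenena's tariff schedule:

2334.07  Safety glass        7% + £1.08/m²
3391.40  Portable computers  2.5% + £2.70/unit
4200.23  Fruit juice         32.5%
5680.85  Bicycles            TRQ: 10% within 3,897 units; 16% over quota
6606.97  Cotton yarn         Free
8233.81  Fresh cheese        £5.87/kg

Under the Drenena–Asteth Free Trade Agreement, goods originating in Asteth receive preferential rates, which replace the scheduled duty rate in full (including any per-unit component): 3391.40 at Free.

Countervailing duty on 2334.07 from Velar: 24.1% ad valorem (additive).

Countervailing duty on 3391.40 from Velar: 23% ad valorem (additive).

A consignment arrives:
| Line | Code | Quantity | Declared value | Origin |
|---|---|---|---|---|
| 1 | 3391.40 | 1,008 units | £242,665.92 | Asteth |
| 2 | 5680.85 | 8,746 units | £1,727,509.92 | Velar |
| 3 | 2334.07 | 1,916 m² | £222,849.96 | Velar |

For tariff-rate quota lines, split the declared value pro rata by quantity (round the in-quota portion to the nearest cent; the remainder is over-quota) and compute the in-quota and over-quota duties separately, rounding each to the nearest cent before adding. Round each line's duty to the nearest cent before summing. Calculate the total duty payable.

£301,593.08

Line 1 (3391.40, Asteth, 1,008 units, £242,665.92):
Base rate for 3391.40 is 2.5% + £2.70/unit.
Origin Asteth qualifies under the Drenena–Asteth agreement and 3391.40 is covered: preferential rate Free applies instead.
The additional-duty order on 3391.40 targets Velar, not Asteth; it does not apply.
Duty = £242,665.92 × 0% = £0.00.
Line 2 (5680.85, Velar, 8,746 units, £1,727,509.92):
Code 5680.85 is under a tariff-rate quota (threshold 3,897 units). In-quota: 3,897 units at 10%; over-quota: 4,849 units at 16%.
Pro-rata value split: in-quota = £1,727,509.92 × 3,897/8,746 = £769,735.44; over-quota = £1,727,509.92 − £769,735.44 = £957,774.48.
In-quota duty = £769,735.44 × 10% = £76,973.54. Over-quota duty = £957,774.48 × 16% = £153,243.92.
Line duty = £76,973.54 + £153,243.92 = £230,217.46.
Line 3 (2334.07, Velar, 1,916 m², £222,849.96):
Base rate for 2334.07 is 7% + £1.08/m².
Additional duty on 2334.07 from Velar: +24.1%. Applied ad valorem rate: 7% + 24.1% = 31.1%.
Duty = £222,849.96 × 31.1% + 1,916 × £1.08 = £71,375.62.
Total = £0.00 + £230,217.46 + £71,375.62 = £301,593.08.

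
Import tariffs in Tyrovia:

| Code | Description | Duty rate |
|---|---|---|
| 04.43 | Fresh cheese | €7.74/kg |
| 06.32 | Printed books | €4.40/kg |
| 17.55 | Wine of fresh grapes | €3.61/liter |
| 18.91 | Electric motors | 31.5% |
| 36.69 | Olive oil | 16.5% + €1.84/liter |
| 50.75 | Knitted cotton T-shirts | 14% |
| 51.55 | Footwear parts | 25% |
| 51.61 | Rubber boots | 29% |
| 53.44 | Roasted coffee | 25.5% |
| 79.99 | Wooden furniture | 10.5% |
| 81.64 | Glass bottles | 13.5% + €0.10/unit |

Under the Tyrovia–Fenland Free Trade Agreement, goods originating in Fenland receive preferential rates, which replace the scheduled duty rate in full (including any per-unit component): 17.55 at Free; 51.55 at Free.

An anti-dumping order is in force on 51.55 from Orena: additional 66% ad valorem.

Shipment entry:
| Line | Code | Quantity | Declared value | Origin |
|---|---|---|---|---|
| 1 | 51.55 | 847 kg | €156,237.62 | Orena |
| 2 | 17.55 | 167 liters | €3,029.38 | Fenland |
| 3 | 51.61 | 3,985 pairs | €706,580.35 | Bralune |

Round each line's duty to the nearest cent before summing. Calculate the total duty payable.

€347,084.53

Line 1 (51.55, Orena, 847 kg, €156,237.62):
Base rate for 51.55 is 25%.
51.55 has an FTA preferential rate, but origin Orena is not Fenland; base rate stands.
Additional duty on 51.55 from Orena: +66%. Applied ad valorem rate: 25% + 66% = 91%.
Duty = €156,237.62 × 91% = €142,176.23.
Line 2 (17.55, Fenland, 167 liters, €3,029.38):
Base rate for 17.55 is €3.61/liter.
Origin Fenland qualifies under the Tyrovia–Fenland agreement and 17.55 is covered: preferential rate Free applies instead.
Duty = €3,029.38 × 0% = €0.00.
Line 3 (51.61, Bralune, 3,985 pairs, €706,580.35):
Base rate for 51.61 is 29%.
Duty = €706,580.35 × 29% = €204,908.30.
Total = €142,176.23 + €0.00 + €204,908.30 = €347,084.53.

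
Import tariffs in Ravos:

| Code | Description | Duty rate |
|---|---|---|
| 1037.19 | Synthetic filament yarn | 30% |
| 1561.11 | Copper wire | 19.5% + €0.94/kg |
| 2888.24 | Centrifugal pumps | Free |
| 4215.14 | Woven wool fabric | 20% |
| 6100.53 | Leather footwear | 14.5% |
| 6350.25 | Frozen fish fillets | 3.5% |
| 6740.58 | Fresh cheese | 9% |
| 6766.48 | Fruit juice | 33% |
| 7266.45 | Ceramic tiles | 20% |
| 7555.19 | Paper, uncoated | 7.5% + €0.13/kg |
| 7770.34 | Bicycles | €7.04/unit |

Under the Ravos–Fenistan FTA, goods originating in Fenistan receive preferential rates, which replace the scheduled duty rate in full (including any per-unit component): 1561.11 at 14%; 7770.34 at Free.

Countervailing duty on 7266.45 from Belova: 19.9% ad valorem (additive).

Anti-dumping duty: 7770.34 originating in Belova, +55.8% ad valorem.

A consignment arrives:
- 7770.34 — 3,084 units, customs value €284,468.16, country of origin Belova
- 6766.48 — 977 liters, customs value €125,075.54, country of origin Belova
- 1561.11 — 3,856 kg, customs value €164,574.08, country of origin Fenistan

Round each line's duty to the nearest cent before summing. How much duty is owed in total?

€244,759.89

Line 1 (7770.34, Belova, 3,084 units, €284,468.16):
Base rate for 7770.34 is €7.04/unit.
7770.34 has an FTA preferential rate, but origin Belova is not Fenistan; base rate stands.
Additional duty on 7770.34 from Belova: +55.8% ad valorem. Applied ad valorem rate = 55.8%.
Duty = €284,468.16 × 55.8% + 3,084 × €7.04 = €180,444.59.
Line 2 (6766.48, Belova, 977 liters, €125,075.54):
Base rate for 6766.48 is 33%.
Duty = €125,075.54 × 33% = €41,274.93.
Line 3 (1561.11, Fenistan, 3,856 kg, €164,574.08):
Base rate for 1561.11 is 19.5% + €0.94/kg.
Origin Fenistan qualifies under the Ravos–Fenistan agreement and 1561.11 is covered: preferential rate 14% applies instead.
Duty = €164,574.08 × 14% = €23,040.37.
Total = €180,444.59 + €41,274.93 + €23,040.37 = €244,759.89.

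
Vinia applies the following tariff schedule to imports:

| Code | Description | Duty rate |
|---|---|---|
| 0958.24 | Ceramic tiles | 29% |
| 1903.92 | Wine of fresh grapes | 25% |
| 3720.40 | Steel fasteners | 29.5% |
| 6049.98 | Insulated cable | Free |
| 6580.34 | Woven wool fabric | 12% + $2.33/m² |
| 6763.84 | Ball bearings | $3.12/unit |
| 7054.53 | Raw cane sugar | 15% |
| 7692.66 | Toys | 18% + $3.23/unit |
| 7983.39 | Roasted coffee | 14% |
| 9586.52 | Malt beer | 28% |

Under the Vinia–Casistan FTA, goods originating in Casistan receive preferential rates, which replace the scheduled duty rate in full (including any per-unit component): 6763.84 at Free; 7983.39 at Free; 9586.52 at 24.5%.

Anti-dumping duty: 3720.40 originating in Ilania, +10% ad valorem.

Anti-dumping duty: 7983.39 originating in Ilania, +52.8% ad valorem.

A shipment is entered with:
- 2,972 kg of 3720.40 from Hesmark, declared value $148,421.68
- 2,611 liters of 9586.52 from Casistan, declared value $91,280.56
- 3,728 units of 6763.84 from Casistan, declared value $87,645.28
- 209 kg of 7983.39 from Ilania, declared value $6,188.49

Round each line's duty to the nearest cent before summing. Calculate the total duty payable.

Line 1 (3720.40, Hesmark, 2,972 kg, $148,421.68):
Base rate for 3720.40 is 29.5%.
The additional-duty order on 3720.40 targets Ilania, not Hesmark; it does not apply.
Duty = $148,421.68 × 29.5% = $43,784.40.
Line 2 (9586.52, Casistan, 2,611 liters, $91,280.56):
Base rate for 9586.52 is 28%.
Origin Casistan qualifies under the Vinia–Casistan agreement and 9586.52 is covered: preferential rate 24.5% applies instead.
Duty = $91,280.56 × 24.5% = $22,363.74.
Line 3 (6763.84, Casistan, 3,728 units, $87,645.28):
Base rate for 6763.84 is $3.12/unit.
Origin Casistan qualifies under the Vinia–Casistan agreement and 6763.84 is covered: preferential rate Free applies instead.
Duty = $87,645.28 × 0% = $0.00.
Line 4 (7983.39, Ilania, 209 kg, $6,188.49):
Base rate for 7983.39 is 14%.
7983.39 has an FTA preferential rate, but origin Ilania is not Casistan; base rate stands.
Additional duty on 7983.39 from Ilania: +52.8%. Applied ad valorem rate: 14% + 52.8% = 66.8%.
Duty = $6,188.49 × 66.8% = $4,133.91.
Total = $43,784.40 + $22,363.74 + $0.00 + $4,133.91 = $70,282.05.

$70,282.05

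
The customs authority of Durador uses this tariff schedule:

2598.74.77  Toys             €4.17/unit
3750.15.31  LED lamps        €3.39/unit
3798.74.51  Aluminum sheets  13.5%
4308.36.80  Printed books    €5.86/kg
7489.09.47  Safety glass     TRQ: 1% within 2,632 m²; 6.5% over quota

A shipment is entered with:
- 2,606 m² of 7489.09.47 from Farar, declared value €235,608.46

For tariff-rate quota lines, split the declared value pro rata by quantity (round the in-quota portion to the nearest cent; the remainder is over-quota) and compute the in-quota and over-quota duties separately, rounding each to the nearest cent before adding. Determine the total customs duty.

Line 1 (7489.09.47, Farar, 2,606 m², €235,608.46):
Code 7489.09.47 is under a tariff-rate quota (threshold 2,632 m²). Quantity 2,606 m² is within the quota, so the in-quota rate 1% applies to the full value.
Duty = €235,608.46 × 1% = €2,356.08.

€2,356.08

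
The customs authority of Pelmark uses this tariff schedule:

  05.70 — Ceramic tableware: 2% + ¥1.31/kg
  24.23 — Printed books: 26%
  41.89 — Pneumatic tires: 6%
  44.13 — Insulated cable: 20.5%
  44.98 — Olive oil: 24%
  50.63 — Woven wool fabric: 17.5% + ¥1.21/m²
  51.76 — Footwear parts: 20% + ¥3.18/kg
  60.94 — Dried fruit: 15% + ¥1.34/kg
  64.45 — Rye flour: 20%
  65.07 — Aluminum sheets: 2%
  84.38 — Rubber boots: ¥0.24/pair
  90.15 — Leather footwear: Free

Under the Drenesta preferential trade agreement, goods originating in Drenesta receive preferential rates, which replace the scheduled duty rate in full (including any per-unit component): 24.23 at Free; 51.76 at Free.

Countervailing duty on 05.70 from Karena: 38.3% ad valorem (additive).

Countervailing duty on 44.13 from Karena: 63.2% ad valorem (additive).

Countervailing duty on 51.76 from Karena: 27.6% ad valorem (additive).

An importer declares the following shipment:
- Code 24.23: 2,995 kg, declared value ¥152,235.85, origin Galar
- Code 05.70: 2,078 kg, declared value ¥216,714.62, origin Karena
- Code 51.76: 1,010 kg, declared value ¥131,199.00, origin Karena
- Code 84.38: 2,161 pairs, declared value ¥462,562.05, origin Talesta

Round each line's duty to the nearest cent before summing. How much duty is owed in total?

Line 1 (24.23, Galar, 2,995 kg, ¥152,235.85):
Base rate for 24.23 is 26%.
24.23 has an FTA preferential rate, but origin Galar is not Drenesta; base rate stands.
Duty = ¥152,235.85 × 26% = ¥39,581.32.
Line 2 (05.70, Karena, 2,078 kg, ¥216,714.62):
Base rate for 05.70 is 2% + ¥1.31/kg.
Additional duty on 05.70 from Karena: +38.3%. Applied ad valorem rate: 2% + 38.3% = 40.3%.
Duty = ¥216,714.62 × 40.3% + 2,078 × ¥1.31 = ¥90,058.17.
Line 3 (51.76, Karena, 1,010 kg, ¥131,199.00):
Base rate for 51.76 is 20% + ¥3.18/kg.
51.76 has an FTA preferential rate, but origin Karena is not Drenesta; base rate stands.
Additional duty on 51.76 from Karena: +27.6%. Applied ad valorem rate: 20% + 27.6% = 47.6%.
Duty = ¥131,199.00 × 47.6% + 1,010 × ¥3.18 = ¥65,662.52.
Line 4 (84.38, Talesta, 2,161 pairs, ¥462,562.05):
Base rate for 84.38 is ¥0.24/pair.
Duty = 2,161 × ¥0.24 = ¥518.64.
Total = ¥39,581.32 + ¥90,058.17 + ¥65,662.52 + ¥518.64 = ¥195,820.65.

¥195,820.65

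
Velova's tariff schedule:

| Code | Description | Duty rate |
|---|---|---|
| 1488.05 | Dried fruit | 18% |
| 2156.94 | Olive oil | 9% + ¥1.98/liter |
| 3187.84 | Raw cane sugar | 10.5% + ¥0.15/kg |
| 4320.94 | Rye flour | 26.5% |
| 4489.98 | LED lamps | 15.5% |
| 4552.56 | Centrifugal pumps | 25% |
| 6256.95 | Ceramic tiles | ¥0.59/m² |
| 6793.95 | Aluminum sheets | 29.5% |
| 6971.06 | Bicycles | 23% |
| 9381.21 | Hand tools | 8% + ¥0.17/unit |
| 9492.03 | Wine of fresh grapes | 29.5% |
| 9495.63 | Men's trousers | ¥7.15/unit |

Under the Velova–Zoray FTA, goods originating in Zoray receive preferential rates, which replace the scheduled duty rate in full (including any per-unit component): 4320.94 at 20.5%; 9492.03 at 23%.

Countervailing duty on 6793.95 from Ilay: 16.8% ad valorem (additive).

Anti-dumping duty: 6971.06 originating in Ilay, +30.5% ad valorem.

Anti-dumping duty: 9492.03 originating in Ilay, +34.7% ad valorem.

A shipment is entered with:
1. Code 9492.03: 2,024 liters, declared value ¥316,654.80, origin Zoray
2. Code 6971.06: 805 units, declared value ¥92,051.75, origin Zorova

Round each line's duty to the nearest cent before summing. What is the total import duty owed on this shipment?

Line 1 (9492.03, Zoray, 2,024 liters, ¥316,654.80):
Base rate for 9492.03 is 29.5%.
Origin Zoray qualifies under the Velova–Zoray agreement and 9492.03 is covered: preferential rate 23% applies instead.
The additional-duty order on 9492.03 targets Ilay, not Zoray; it does not apply.
Duty = ¥316,654.80 × 23% = ¥72,830.60.
Line 2 (6971.06, Zorova, 805 units, ¥92,051.75):
Base rate for 6971.06 is 23%.
The additional-duty order on 6971.06 targets Ilay, not Zorova; it does not apply.
Duty = ¥92,051.75 × 23% = ¥21,171.90.
Total = ¥72,830.60 + ¥21,171.90 = ¥94,002.50.

¥94,002.50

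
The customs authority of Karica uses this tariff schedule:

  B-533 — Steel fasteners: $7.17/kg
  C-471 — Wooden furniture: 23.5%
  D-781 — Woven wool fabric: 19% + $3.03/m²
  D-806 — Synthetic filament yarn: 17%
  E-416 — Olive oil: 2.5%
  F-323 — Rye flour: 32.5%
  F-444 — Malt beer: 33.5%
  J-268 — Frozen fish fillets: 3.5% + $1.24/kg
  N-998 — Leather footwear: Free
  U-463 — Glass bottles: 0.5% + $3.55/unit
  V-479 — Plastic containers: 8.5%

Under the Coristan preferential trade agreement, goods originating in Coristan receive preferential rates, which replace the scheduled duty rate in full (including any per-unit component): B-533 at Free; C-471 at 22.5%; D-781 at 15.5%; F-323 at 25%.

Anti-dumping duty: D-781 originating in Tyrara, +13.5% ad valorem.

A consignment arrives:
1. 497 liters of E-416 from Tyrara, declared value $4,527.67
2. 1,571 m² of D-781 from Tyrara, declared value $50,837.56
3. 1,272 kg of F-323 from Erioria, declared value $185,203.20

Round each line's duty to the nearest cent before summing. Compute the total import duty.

Line 1 (E-416, Tyrara, 497 liters, $4,527.67):
Base rate for E-416 is 2.5%.
Duty = $4,527.67 × 2.5% = $113.19.
Line 2 (D-781, Tyrara, 1,571 m², $50,837.56):
Base rate for D-781 is 19% + $3.03/m².
D-781 has an FTA preferential rate, but origin Tyrara is not Coristan; base rate stands.
Additional duty on D-781 from Tyrara: +13.5%. Applied ad valorem rate: 19% + 13.5% = 32.5%.
Duty = $50,837.56 × 32.5% + 1,571 × $3.03 = $21,282.34.
Line 3 (F-323, Erioria, 1,272 kg, $185,203.20):
Base rate for F-323 is 32.5%.
F-323 has an FTA preferential rate, but origin Erioria is not Coristan; base rate stands.
Duty = $185,203.20 × 32.5% = $60,191.04.
Total = $113.19 + $21,282.34 + $60,191.04 = $81,586.57.

$81,586.57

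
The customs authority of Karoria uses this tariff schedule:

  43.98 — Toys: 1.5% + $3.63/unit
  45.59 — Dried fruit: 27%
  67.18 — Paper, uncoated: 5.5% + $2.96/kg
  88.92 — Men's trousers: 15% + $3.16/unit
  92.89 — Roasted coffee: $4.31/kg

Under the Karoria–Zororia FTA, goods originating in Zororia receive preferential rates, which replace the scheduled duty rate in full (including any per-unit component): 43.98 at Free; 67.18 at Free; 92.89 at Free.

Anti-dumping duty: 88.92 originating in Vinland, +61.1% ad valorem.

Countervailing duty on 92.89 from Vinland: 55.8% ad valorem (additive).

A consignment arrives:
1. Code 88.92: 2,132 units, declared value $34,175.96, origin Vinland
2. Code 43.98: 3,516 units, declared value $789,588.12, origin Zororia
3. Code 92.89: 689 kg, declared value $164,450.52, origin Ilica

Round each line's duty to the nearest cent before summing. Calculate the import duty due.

Line 1 (88.92, Vinland, 2,132 units, $34,175.96):
Base rate for 88.92 is 15% + $3.16/unit.
Additional duty on 88.92 from Vinland: +61.1%. Applied ad valorem rate: 15% + 61.1% = 76.1%.
Duty = $34,175.96 × 76.1% + 2,132 × $3.16 = $32,745.03.
Line 2 (43.98, Zororia, 3,516 units, $789,588.12):
Base rate for 43.98 is 1.5% + $3.63/unit.
Origin Zororia qualifies under the Karoria–Zororia agreement and 43.98 is covered: preferential rate Free applies instead.
Duty = $789,588.12 × 0% = $0.00.
Line 3 (92.89, Ilica, 689 kg, $164,450.52):
Base rate for 92.89 is $4.31/kg.
92.89 has an FTA preferential rate, but origin Ilica is not Zororia; base rate stands.
The additional-duty order on 92.89 targets Vinland, not Ilica; it does not apply.
Duty = 689 × $4.31 = $2,969.59.
Total = $32,745.03 + $0.00 + $2,969.59 = $35,714.62.

$35,714.62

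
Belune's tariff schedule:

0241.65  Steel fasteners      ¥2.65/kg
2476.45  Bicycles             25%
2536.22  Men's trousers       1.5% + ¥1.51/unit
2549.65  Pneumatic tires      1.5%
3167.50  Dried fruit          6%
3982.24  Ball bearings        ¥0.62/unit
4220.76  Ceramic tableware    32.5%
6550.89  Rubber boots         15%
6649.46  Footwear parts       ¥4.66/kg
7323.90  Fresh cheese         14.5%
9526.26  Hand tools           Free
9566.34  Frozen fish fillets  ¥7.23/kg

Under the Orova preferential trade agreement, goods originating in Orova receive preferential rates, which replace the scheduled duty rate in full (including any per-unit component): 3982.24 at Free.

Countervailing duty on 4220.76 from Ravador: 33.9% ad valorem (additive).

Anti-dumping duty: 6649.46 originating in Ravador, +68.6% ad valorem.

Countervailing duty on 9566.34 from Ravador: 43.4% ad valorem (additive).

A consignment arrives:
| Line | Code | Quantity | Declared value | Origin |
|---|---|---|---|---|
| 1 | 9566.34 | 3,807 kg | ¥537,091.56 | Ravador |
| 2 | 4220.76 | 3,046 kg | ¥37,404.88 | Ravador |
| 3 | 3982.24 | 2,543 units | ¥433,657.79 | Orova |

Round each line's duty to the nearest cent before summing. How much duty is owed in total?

¥285,459.19

Line 1 (9566.34, Ravador, 3,807 kg, ¥537,091.56):
Base rate for 9566.34 is ¥7.23/kg.
Additional duty on 9566.34 from Ravador: +43.4% ad valorem. Applied ad valorem rate = 43.4%.
Duty = ¥537,091.56 × 43.4% + 3,807 × ¥7.23 = ¥260,622.35.
Line 2 (4220.76, Ravador, 3,046 kg, ¥37,404.88):
Base rate for 4220.76 is 32.5%.
Additional duty on 4220.76 from Ravador: +33.9%. Applied ad valorem rate: 32.5% + 33.9% = 66.4%.
Duty = ¥37,404.88 × 66.4% = ¥24,836.84.
Line 3 (3982.24, Orova, 2,543 units, ¥433,657.79):
Base rate for 3982.24 is ¥0.62/unit.
Origin Orova qualifies under the Belune–Orova agreement and 3982.24 is covered: preferential rate Free applies instead.
Duty = ¥433,657.79 × 0% = ¥0.00.
Total = ¥260,622.35 + ¥24,836.84 + ¥0.00 = ¥285,459.19.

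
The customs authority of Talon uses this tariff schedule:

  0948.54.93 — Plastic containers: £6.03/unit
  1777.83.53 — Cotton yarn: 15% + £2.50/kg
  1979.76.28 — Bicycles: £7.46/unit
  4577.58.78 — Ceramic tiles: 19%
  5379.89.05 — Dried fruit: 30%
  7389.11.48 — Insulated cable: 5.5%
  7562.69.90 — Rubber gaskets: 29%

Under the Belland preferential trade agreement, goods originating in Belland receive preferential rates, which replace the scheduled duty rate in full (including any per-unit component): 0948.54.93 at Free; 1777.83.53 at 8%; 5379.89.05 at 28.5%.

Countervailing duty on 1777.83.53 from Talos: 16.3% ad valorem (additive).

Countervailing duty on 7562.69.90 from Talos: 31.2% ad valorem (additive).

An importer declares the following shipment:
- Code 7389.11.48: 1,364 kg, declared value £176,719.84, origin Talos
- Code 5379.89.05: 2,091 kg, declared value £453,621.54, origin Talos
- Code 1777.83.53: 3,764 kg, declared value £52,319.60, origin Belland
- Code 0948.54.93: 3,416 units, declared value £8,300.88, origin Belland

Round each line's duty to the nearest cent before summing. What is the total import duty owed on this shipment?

Line 1 (7389.11.48, Talos, 1,364 kg, £176,719.84):
Base rate for 7389.11.48 is 5.5%.
Duty = £176,719.84 × 5.5% = £9,719.59.
Line 2 (5379.89.05, Talos, 2,091 kg, £453,621.54):
Base rate for 5379.89.05 is 30%.
5379.89.05 has an FTA preferential rate, but origin Talos is not Belland; base rate stands.
Duty = £453,621.54 × 30% = £136,086.46.
Line 3 (1777.83.53, Belland, 3,764 kg, £52,319.60):
Base rate for 1777.83.53 is 15% + £2.50/kg.
Origin Belland qualifies under the Talon–Belland agreement and 1777.83.53 is covered: preferential rate 8% applies instead.
The additional-duty order on 1777.83.53 targets Talos, not Belland; it does not apply.
Duty = £52,319.60 × 8% = £4,185.57.
Line 4 (0948.54.93, Belland, 3,416 units, £8,300.88):
Base rate for 0948.54.93 is £6.03/unit.
Origin Belland qualifies under the Talon–Belland agreement and 0948.54.93 is covered: preferential rate Free applies instead.
Duty = £8,300.88 × 0% = £0.00.
Total = £9,719.59 + £136,086.46 + £4,185.57 + £0.00 = £149,991.62.

£149,991.62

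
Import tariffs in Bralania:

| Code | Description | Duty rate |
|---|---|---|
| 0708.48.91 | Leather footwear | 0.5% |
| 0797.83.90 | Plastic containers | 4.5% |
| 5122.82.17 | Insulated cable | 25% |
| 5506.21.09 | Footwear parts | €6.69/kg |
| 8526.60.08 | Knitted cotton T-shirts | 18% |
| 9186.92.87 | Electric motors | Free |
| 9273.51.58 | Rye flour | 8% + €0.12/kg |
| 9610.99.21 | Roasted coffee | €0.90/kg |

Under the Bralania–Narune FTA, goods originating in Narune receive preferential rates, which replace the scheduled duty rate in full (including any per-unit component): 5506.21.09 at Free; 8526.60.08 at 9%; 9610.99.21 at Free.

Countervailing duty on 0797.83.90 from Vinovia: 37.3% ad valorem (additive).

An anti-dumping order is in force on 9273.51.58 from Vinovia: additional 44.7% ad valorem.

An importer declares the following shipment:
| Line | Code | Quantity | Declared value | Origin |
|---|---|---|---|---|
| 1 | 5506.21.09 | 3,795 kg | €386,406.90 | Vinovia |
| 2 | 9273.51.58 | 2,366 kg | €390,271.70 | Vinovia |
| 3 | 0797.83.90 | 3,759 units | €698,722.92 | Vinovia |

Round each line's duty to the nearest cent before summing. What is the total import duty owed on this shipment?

Line 1 (5506.21.09, Vinovia, 3,795 kg, €386,406.90):
Base rate for 5506.21.09 is €6.69/kg.
5506.21.09 has an FTA preferential rate, but origin Vinovia is not Narune; base rate stands.
Duty = 3,795 × €6.69 = €25,388.55.
Line 2 (9273.51.58, Vinovia, 2,366 kg, €390,271.70):
Base rate for 9273.51.58 is 8% + €0.12/kg.
Additional duty on 9273.51.58 from Vinovia: +44.7%. Applied ad valorem rate: 8% + 44.7% = 52.7%.
Duty = €390,271.70 × 52.7% + 2,366 × €0.12 = €205,957.11.
Line 3 (0797.83.90, Vinovia, 3,759 units, €698,722.92):
Base rate for 0797.83.90 is 4.5%.
Additional duty on 0797.83.90 from Vinovia: +37.3%. Applied ad valorem rate: 4.5% + 37.3% = 41.8%.
Duty = €698,722.92 × 41.8% = €292,066.18.
Total = €25,388.55 + €205,957.11 + €292,066.18 = €523,411.84.

€523,411.84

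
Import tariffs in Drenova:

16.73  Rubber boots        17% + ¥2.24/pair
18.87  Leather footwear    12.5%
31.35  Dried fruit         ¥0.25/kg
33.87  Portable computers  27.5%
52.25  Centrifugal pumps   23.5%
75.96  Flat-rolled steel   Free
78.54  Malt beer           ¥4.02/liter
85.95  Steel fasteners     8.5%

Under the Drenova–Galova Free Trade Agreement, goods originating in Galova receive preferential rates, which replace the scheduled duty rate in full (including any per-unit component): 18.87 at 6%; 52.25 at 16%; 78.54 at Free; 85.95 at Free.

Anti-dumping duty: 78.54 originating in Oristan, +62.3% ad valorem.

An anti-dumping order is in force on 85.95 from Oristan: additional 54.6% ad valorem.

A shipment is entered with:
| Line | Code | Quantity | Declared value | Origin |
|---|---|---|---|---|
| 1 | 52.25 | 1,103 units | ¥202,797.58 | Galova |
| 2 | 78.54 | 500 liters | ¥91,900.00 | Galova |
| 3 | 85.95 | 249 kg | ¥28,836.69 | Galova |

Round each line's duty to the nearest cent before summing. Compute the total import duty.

Line 1 (52.25, Galova, 1,103 units, ¥202,797.58):
Base rate for 52.25 is 23.5%.
Origin Galova qualifies under the Drenova–Galova agreement and 52.25 is covered: preferential rate 16% applies instead.
Duty = ¥202,797.58 × 16% = ¥32,447.61.
Line 2 (78.54, Galova, 500 liters, ¥91,900.00):
Base rate for 78.54 is ¥4.02/liter.
Origin Galova qualifies under the Drenova–Galova agreement and 78.54 is covered: preferential rate Free applies instead.
The additional-duty order on 78.54 targets Oristan, not Galova; it does not apply.
Duty = ¥91,900.00 × 0% = ¥0.00.
Line 3 (85.95, Galova, 249 kg, ¥28,836.69):
Base rate for 85.95 is 8.5%.
Origin Galova qualifies under the Drenova–Galova agreement and 85.95 is covered: preferential rate Free applies instead.
The additional-duty order on 85.95 targets Oristan, not Galova; it does not apply.
Duty = ¥28,836.69 × 0% = ¥0.00.
Total = ¥32,447.61 + ¥0.00 + ¥0.00 = ¥32,447.61.

¥32,447.61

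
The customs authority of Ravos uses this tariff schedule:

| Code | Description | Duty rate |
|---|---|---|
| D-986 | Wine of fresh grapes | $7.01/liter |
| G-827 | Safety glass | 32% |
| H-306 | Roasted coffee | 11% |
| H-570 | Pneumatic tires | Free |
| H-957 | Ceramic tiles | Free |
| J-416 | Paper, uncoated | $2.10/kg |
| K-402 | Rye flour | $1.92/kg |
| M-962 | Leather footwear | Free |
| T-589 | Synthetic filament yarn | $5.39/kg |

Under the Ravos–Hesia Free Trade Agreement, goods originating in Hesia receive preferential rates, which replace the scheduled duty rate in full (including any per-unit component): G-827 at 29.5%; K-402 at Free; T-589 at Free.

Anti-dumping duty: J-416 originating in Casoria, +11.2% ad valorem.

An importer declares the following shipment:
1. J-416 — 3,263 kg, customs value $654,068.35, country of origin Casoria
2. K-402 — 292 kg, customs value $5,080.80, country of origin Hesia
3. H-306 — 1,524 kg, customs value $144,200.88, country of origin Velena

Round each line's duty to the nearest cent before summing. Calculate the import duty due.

$95,970.06

Line 1 (J-416, Casoria, 3,263 kg, $654,068.35):
Base rate for J-416 is $2.10/kg.
Additional duty on J-416 from Casoria: +11.2% ad valorem. Applied ad valorem rate = 11.2%.
Duty = $654,068.35 × 11.2% + 3,263 × $2.10 = $80,107.96.
Line 2 (K-402, Hesia, 292 kg, $5,080.80):
Base rate for K-402 is $1.92/kg.
Origin Hesia qualifies under the Ravos–Hesia agreement and K-402 is covered: preferential rate Free applies instead.
Duty = $5,080.80 × 0% = $0.00.
Line 3 (H-306, Velena, 1,524 kg, $144,200.88):
Base rate for H-306 is 11%.
Duty = $144,200.88 × 11% = $15,862.10.
Total = $80,107.96 + $0.00 + $15,862.10 = $95,970.06.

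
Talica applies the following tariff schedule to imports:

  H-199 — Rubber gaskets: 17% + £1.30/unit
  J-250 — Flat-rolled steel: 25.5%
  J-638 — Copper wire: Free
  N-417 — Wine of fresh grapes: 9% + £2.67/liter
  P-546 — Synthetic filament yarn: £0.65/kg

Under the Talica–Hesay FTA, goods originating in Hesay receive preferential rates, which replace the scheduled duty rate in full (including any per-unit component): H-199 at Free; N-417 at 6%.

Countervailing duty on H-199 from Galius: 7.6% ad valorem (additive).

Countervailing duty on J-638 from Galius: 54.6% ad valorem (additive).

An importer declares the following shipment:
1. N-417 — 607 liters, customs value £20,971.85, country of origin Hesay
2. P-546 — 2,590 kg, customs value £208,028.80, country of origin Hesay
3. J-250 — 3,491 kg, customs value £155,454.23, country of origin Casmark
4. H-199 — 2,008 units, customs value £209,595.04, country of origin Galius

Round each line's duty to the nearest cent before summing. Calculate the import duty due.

£96,753.42

Line 1 (N-417, Hesay, 607 liters, £20,971.85):
Base rate for N-417 is 9% + £2.67/liter.
Origin Hesay qualifies under the Talica–Hesay agreement and N-417 is covered: preferential rate 6% applies instead.
Duty = £20,971.85 × 6% = £1,258.31.
Line 2 (P-546, Hesay, 2,590 kg, £208,028.80):
Base rate for P-546 is £0.65/kg.
Origin Hesay is the FTA partner but P-546 is not on the preference list; base rate stands.
Duty = 2,590 × £0.65 = £1,683.50.
Line 3 (J-250, Casmark, 3,491 kg, £155,454.23):
Base rate for J-250 is 25.5%.
Duty = £155,454.23 × 25.5% = £39,640.83.
Line 4 (H-199, Galius, 2,008 units, £209,595.04):
Base rate for H-199 is 17% + £1.30/unit.
H-199 has an FTA preferential rate, but origin Galius is not Hesay; base rate stands.
Additional duty on H-199 from Galius: +7.6%. Applied ad valorem rate: 17% + 7.6% = 24.6%.
Duty = £209,595.04 × 24.6% + 2,008 × £1.30 = £54,170.78.
Total = £1,258.31 + £1,683.50 + £39,640.83 + £54,170.78 = £96,753.42.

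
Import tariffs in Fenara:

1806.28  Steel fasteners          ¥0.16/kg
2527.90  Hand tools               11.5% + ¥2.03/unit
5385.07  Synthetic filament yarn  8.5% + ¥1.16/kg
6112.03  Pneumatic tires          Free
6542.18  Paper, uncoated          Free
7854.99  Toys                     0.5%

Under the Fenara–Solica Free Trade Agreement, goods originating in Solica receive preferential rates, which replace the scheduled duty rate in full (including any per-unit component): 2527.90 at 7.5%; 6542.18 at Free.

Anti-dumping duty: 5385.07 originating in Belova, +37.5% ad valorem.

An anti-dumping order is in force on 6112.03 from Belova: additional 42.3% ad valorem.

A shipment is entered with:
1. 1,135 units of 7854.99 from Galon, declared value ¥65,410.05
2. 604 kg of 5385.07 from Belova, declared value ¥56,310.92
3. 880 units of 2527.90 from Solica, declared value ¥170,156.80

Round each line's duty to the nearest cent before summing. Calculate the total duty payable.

Line 1 (7854.99, Galon, 1,135 units, ¥65,410.05):
Base rate for 7854.99 is 0.5%.
Duty = ¥65,410.05 × 0.5% = ¥327.05.
Line 2 (5385.07, Belova, 604 kg, ¥56,310.92):
Base rate for 5385.07 is 8.5% + ¥1.16/kg.
Additional duty on 5385.07 from Belova: +37.5%. Applied ad valorem rate: 8.5% + 37.5% = 46%.
Duty = ¥56,310.92 × 46% + 604 × ¥1.16 = ¥26,603.66.
Line 3 (2527.90, Solica, 880 units, ¥170,156.80):
Base rate for 2527.90 is 11.5% + ¥2.03/unit.
Origin Solica qualifies under the Fenara–Solica agreement and 2527.90 is covered: preferential rate 7.5% applies instead.
Duty = ¥170,156.80 × 7.5% = ¥12,761.76.
Total = ¥327.05 + ¥26,603.66 + ¥12,761.76 = ¥39,692.47.

¥39,692.47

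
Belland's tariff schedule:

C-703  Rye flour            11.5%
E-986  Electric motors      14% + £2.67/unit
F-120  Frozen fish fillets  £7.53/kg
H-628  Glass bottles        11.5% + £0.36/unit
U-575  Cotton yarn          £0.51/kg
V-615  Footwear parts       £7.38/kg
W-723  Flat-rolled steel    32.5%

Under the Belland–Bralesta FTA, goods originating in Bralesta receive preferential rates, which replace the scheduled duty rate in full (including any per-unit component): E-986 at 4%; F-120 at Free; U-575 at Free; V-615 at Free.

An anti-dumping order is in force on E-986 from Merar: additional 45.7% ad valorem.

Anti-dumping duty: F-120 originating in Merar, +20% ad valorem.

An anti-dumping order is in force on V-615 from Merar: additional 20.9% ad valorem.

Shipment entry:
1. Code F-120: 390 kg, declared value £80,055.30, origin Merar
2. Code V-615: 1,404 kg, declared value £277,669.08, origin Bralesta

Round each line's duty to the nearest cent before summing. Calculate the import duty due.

Line 1 (F-120, Merar, 390 kg, £80,055.30):
Base rate for F-120 is £7.53/kg.
F-120 has an FTA preferential rate, but origin Merar is not Bralesta; base rate stands.
Additional duty on F-120 from Merar: +20% ad valorem. Applied ad valorem rate = 20%.
Duty = £80,055.30 × 20% + 390 × £7.53 = £18,947.76.
Line 2 (V-615, Bralesta, 1,404 kg, £277,669.08):
Base rate for V-615 is £7.38/kg.
Origin Bralesta qualifies under the Belland–Bralesta agreement and V-615 is covered: preferential rate Free applies instead.
The additional-duty order on V-615 targets Merar, not Bralesta; it does not apply.
Duty = £277,669.08 × 0% = £0.00.
Total = £18,947.76 + £0.00 = £18,947.76.

£18,947.76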